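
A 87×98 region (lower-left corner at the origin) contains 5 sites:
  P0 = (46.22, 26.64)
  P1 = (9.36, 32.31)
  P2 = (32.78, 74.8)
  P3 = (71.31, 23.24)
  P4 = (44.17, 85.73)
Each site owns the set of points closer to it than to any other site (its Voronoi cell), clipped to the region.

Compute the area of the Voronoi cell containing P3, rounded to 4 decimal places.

Area of P3's cell: 1701.4655

1. box [0,87]×[0,98]: [(0, 0) (87, 0) (87, 98) (0, 98)]
2. ⊥bis P3·P0 via (58.765,24.94): [(55.3853, 0) (87, 0) (87, 98) (68.6655, 98)]  |A|=2447.5086
3. ⊥bis P3·P1 via (40.335,27.775): [(55.3853, 0) (87, 0) (87, 98) (68.6655, 98)]  |A|=2447.5086
4. ⊥bis P3·P2 via (52.045,49.02): [(63.153, 57.3208) (55.3853, 0) (87, 0) (87, 75.1413)]  |A|=1802.0376
5. ⊥bis P3·P4 via (57.74,54.485): [(63.0832, 56.8056) (55.3853, 0) (87, 0) (87, 67.1929)]  |A|=1701.4655
6. canonical 4-gon: [(63.0832, 56.8056) (55.3853, 0) (87, 0) (87, 67.1929)]
7. shoelace: 1701.4655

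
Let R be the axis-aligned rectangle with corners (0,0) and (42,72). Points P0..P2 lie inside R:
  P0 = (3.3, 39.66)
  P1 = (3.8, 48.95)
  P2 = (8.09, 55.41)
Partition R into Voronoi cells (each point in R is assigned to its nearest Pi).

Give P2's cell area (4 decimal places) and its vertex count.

1. box [0,42]×[0,72]: [(0, 0) (42, 0) (42, 72) (0, 72)]
2. ⊥bis P2·P0 via (5.695,47.535): [(0, 49.267) (42, 36.4937) (42, 72) (0, 72)]  |A|=1223.0259
3. ⊥bis P2·P1 via (5.945,52.18): [(0, 56.128) (19.0604, 43.4702) (42, 36.4937) (42, 72) (0, 72)]  |A|=1157.6391
4. canonical 5-gon: [(0, 56.128) (19.0604, 43.4702) (42, 36.4937) (42, 72) (0, 72)]
5. shoelace: 1157.6391

Area of P2's cell: 1157.6391 (5 vertices)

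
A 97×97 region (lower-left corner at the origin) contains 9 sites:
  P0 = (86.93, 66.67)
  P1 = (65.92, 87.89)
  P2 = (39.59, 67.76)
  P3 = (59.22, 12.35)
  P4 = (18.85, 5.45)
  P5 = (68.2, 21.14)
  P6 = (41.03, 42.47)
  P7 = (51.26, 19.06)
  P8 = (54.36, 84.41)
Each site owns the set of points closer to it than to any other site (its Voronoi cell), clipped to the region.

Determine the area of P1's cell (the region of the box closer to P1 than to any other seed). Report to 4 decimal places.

Area of P1's cell: 594.0933

1. box [0,97]×[0,97]: [(0, 0) (97, 0) (97, 97) (0, 97)]
2. ⊥bis P1·P0 via (76.425,77.28): [(0, 1.6113) (96.3421, 97) (0, 97)]  |A|=4594.9728
3. ⊥bis P1·P2 via (52.755,77.825): [(63.19, 64.176) (96.3421, 97) (38.0952, 97)]  |A|=955.9482
4. ⊥bis P1·P3 via (62.57,50.12): [(63.19, 64.176) (96.3421, 97) (38.0952, 97)]  |A|=955.9482
5. ⊥bis P1·P4 via (42.385,46.67): [(63.19, 64.176) (96.3421, 97) (38.0952, 97)]  |A|=955.9482
6. ⊥bis P1·P5 via (67.06,54.515): [(63.19, 64.176) (96.3421, 97) (38.0952, 97)]  |A|=955.9482
7. ⊥bis P1·P6 via (53.475,65.18): [(63.19, 64.176) (96.3421, 97) (38.0952, 97)]  |A|=955.9482
8. ⊥bis P1·P7 via (58.59,53.475): [(63.19, 64.176) (96.3421, 97) (38.0952, 97)]  |A|=955.9482
9. ⊥bis P1·P8 via (60.14,86.15): [(65.9364, 66.8952) (96.3421, 97) (56.8737, 97)]  |A|=594.0933
10. canonical 3-gon: [(65.9364, 66.8952) (96.3421, 97) (56.8737, 97)]
11. shoelace: 594.0933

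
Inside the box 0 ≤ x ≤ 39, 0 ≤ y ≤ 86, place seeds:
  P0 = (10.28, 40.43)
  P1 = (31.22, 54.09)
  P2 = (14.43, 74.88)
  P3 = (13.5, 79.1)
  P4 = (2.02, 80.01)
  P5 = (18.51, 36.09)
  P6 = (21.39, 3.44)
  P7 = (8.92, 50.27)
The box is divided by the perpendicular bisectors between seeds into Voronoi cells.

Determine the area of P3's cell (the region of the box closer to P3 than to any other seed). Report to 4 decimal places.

1. box [0,39]×[0,86]: [(0, 0) (39, 0) (39, 86) (0, 86)]
2. ⊥bis P3·P0 via (11.89,59.765): [(0, 60.7551) (39, 57.5076) (39, 86) (0, 86)]  |A|=1047.8783
3. ⊥bis P3·P1 via (22.36,66.595): [(0, 60.7551) (12.6328, 59.7031) (39, 78.3847) (39, 86) (0, 86)]  |A|=772.643
4. ⊥bis P3·P2 via (13.965,76.99): [(0, 73.9124) (39, 82.5072) (39, 86) (0, 86)]  |A|=303.8179
5. ⊥bis P3·P4 via (7.76,79.555): [(7.4427, 75.5526) (39, 82.5072) (39, 86) (8.2709, 86)]  |A|=215.631
6. ⊥bis P3·P5 via (16.005,57.595): [(7.4427, 75.5526) (39, 82.5072) (39, 86) (8.2709, 86)]  |A|=215.631
7. ⊥bis P3·P6 via (17.445,41.27): [(7.4427, 75.5526) (39, 82.5072) (39, 86) (8.2709, 86)]  |A|=215.631
8. ⊥bis P3·P7 via (11.21,64.685): [(7.4427, 75.5526) (39, 82.5072) (39, 86) (8.2709, 86)]  |A|=215.631
9. canonical 4-gon: [(7.4427, 75.5526) (39, 82.5072) (39, 86) (8.2709, 86)]
10. shoelace: 215.631

Area of P3's cell: 215.6310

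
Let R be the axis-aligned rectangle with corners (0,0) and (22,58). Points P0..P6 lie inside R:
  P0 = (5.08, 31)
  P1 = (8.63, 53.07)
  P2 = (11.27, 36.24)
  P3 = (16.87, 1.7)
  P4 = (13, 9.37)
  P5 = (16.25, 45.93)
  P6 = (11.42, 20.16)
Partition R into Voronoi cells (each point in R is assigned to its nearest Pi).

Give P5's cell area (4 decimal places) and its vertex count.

1. box [0,22]×[0,58]: [(0, 0) (22, 0) (22, 58) (0, 58)]
2. ⊥bis P5·P0 via (10.665,38.465): [(0, 46.4441) (22, 29.9846) (22, 58) (0, 58)]  |A|=435.2839
3. ⊥bis P5·P1 via (12.44,49.5): [(5.6299, 42.2321) (22, 29.9846) (22, 58) (20.4046, 58)]  |A|=241.8858
4. ⊥bis P5·P2 via (13.76,41.085): [(7.547, 44.2781) (22, 36.8502) (22, 58) (20.4046, 58)]  |A|=163.7852
5. ⊥bis P5·P3 via (16.56,23.815): [(7.547, 44.2781) (22, 36.8502) (22, 58) (20.4046, 58)]  |A|=163.7852
6. ⊥bis P5·P4 via (14.625,27.65): [(7.547, 44.2781) (22, 36.8502) (22, 58) (20.4046, 58)]  |A|=163.7852
7. ⊥bis P5·P6 via (13.835,33.045): [(7.547, 44.2781) (22, 36.8502) (22, 58) (20.4046, 58)]  |A|=163.7852
8. canonical 4-gon: [(7.547, 44.2781) (22, 36.8502) (22, 58) (20.4046, 58)]
9. shoelace: 163.7852

Area of P5's cell: 163.7852 (4 vertices)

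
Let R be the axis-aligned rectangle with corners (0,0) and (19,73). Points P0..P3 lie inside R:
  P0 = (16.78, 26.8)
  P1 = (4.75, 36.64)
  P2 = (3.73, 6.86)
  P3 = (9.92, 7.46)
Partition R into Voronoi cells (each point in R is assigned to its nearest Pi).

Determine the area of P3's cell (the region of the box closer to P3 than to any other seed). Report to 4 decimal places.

1. box [0,19]×[0,73]: [(0, 0) (19, 0) (19, 73) (0, 73)]
2. ⊥bis P3·P0 via (13.35,17.13): [(0, 21.8653) (0, 0) (19, 0) (19, 15.1259)]  |A|=351.4167
3. ⊥bis P3·P1 via (7.335,22.05): [(2.0961, 21.1218) (0, 20.7504) (0, 0) (19, 0) (19, 15.1259)]  |A|=350.2482
4. ⊥bis P3·P2 via (6.825,7.16): [(5.5919, 19.8819) (7.519, 0) (19, 0) (19, 15.1259)]  |A|=215.5367
5. canonical 4-gon: [(5.5919, 19.8819) (7.519, 0) (19, 0) (19, 15.1259)]
6. shoelace: 215.5367

Area of P3's cell: 215.5367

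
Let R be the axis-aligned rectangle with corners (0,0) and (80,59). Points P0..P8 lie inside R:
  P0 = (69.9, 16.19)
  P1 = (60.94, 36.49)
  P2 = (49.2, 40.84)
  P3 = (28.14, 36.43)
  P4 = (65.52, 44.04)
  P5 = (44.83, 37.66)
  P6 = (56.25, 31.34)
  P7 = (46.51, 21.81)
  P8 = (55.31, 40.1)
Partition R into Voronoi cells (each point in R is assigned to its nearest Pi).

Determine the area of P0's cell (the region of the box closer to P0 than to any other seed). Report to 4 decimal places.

Area of P0's cell: 636.3919

1. box [0,80]×[0,59]: [(0, 0) (80, 0) (80, 59) (0, 59)]
2. ⊥bis P0·P1 via (65.42,26.34): [(5.7434, 0) (80, 0) (80, 32.7753)]  |A|=1216.8909
3. ⊥bis P0·P2 via (59.55,28.515): [(47.5867, 18.4688) (25.5937, 0) (80, 0) (80, 32.7753)]  |A|=1033.5858
4. ⊥bis P0·P3 via (49.02,26.31): [(47.5867, 18.4688) (43.5948, 15.1165) (36.2682, 0) (80, 0) (80, 32.7753)]  |A|=952.9052
5. ⊥bis P0·P4 via (67.71,30.115): [(77.4395, 31.6452) (47.5867, 18.4688) (43.5948, 15.1165) (36.2682, 0) (80, 0) (80, 32.0479)]  |A|=951.9739
6. ⊥bis P0·P5 via (57.365,26.925): [(77.4395, 31.6452) (51.6644, 20.2686) (38.8262, 5.2776) (36.2682, 0) (80, 0) (80, 32.0479)]  |A|=921.3177
7. ⊥bis P0·P6 via (63.075,23.765): [(77.4395, 31.6452) (66.4256, 26.7838) (36.6985, 0) (80, 0) (80, 32.0479)]  |A|=801.4124
8. ⊥bis P0·P7 via (58.205,19): [(77.4395, 31.6452) (66.4256, 26.7838) (58.3207, 19.4814) (53.6398, 0) (80, 0) (80, 32.0479)]  |A|=636.3919
9. ⊥bis P0·P8 via (62.605,28.145): [(77.4395, 31.6452) (66.4256, 26.7838) (58.3207, 19.4814) (53.6398, 0) (80, 0) (80, 32.0479)]  |A|=636.3919
10. canonical 6-gon: [(77.4395, 31.6452) (66.4256, 26.7838) (58.3207, 19.4814) (53.6398, 0) (80, 0) (80, 32.0479)]
11. shoelace: 636.3919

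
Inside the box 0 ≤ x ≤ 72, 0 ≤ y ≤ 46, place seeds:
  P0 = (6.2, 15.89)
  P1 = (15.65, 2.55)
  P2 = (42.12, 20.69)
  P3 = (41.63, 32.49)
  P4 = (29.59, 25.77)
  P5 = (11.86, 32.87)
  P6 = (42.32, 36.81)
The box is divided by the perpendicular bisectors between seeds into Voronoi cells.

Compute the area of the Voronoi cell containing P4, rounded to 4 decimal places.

Area of P4's cell: 366.0102

1. box [0,72]×[0,46]: [(0, 0) (72, 0) (72, 46) (0, 46)]
2. ⊥bis P4·P0 via (17.895,20.83): [(26.6936, 0) (72, 0) (72, 46) (7.2631, 46)]  |A|=2530.9942
3. ⊥bis P4·P1 via (22.62,14.16): [(20.0643, 15.6943) (46.2065, 0) (72, 0) (72, 46) (7.2631, 46)]  |A|=2377.8746
4. ⊥bis P4·P2 via (35.855,23.23): [(20.0643, 15.6943) (30.3068, 9.5453) (45.0866, 46) (7.2631, 46)]  |A|=805.2677
5. ⊥bis P4·P3 via (35.61,29.13): [(20.0643, 15.6943) (30.3068, 9.5453) (37.1375, 26.3933) (26.1942, 46) (7.2631, 46)]  |A|=620.0588
6. ⊥bis P4·P5 via (20.725,29.32): [(17.6025, 21.5225) (20.0643, 15.6943) (30.3068, 9.5453) (37.1375, 26.3933) (26.8989, 44.7374)]  |A|=374.3173
7. ⊥bis P4·P6 via (35.955,31.29): [(26.0757, 42.6816) (17.6025, 21.5225) (20.0643, 15.6943) (30.3068, 9.5453) (37.1375, 26.3933) (31.6046, 36.3064)]  |A|=366.0102
8. canonical 6-gon: [(26.0757, 42.6816) (17.6025, 21.5225) (20.0643, 15.6943) (30.3068, 9.5453) (37.1375, 26.3933) (31.6046, 36.3064)]
9. shoelace: 366.0102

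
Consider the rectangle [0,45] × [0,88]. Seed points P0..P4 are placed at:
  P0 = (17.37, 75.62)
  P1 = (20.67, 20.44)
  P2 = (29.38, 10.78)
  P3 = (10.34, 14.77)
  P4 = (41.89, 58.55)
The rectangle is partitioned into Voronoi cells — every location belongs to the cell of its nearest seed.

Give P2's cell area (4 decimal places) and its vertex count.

Area of P2's cell: 576.1084 (5 vertices)

1. box [0,45]×[0,88]: [(0, 0) (45, 0) (45, 88) (0, 88)]
2. ⊥bis P2·P0 via (23.375,43.2): [(0, 38.8704) (0, 0) (45, 0) (45, 47.2055)]  |A|=1936.7068
3. ⊥bis P2·P1 via (25.025,15.61): [(7.7124, 0) (45, 0) (45, 33.6206)]  |A|=626.8152
4. ⊥bis P2·P3 via (19.86,12.775): [(19.3892, 10.5285) (17.1829, 0) (45, 0) (45, 33.6206)]  |A|=576.9604
5. ⊥bis P2·P4 via (35.635,34.665): [(43.7898, 32.5294) (19.3892, 10.5285) (17.1829, 0) (45, 0) (45, 32.2125)]  |A|=576.1084
6. canonical 5-gon: [(43.7898, 32.5294) (19.3892, 10.5285) (17.1829, 0) (45, 0) (45, 32.2125)]
7. shoelace: 576.1084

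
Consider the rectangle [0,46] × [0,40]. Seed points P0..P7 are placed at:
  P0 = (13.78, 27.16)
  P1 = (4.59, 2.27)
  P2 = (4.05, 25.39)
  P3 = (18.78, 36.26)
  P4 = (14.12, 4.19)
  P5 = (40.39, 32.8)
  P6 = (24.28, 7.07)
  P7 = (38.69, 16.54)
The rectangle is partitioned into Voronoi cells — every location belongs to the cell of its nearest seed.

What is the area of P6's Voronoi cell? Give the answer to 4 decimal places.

Area of P6's cell: 274.4549

1. box [0,46]×[0,40]: [(0, 0) (46, 0) (46, 40) (0, 40)]
2. ⊥bis P6·P0 via (19.03,17.115): [(0, 7.169) (0, 0) (46, 0) (46, 31.2108)]  |A|=882.736
3. ⊥bis P6·P1 via (14.435,4.67): [(12.2633, 13.5784) (15.5734, 0) (46, 0) (46, 31.2108)]  |A|=733.0468
4. ⊥bis P6·P2 via (14.165,16.23): [(12.2633, 13.5784) (15.5734, 0) (46, 0) (46, 31.2108)]  |A|=733.0468
5. ⊥bis P6·P3 via (21.53,21.665): [(31.2341, 23.4935) (12.2633, 13.5784) (15.5734, 0) (46, 0) (46, 26.2757)]  |A|=696.6107
6. ⊥bis P6·P4 via (19.2,5.63): [(31.2341, 23.4935) (16.3426, 15.7104) (20.7959, 0) (46, 0) (46, 26.2757)]  |A|=624.3638
7. ⊥bis P6·P5 via (32.335,19.935): [(28.7365, 22.1881) (16.3426, 15.7104) (20.7959, 0) (46, 0) (46, 11.3791)]  |A|=489.6175
8. ⊥bis P6·P7 via (31.485,11.805): [(25.7033, 20.6028) (16.3426, 15.7104) (20.7959, 0) (39.243, 0)]  |A|=274.4549
9. canonical 4-gon: [(25.7033, 20.6028) (16.3426, 15.7104) (20.7959, 0) (39.243, 0)]
10. shoelace: 274.4549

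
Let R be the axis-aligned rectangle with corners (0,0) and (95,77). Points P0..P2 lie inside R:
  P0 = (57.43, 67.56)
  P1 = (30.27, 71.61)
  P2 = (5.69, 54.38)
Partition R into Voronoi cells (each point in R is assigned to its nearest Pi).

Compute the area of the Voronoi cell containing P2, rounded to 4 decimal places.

Area of P2's cell: 2452.9006

1. box [0,95]×[0,77]: [(0, 0) (95, 0) (95, 77) (0, 77)]
2. ⊥bis P2·P0 via (31.56,60.97): [(0, 0) (47.0912, 0) (27.4766, 77) (0, 77)]  |A|=2870.8603
3. ⊥bis P2·P1 via (17.98,62.995): [(0, 0) (47.0912, 0) (38.5018, 33.719) (8.1628, 77) (0, 77)]  |A|=2452.9006
4. canonical 5-gon: [(0, 0) (47.0912, 0) (38.5018, 33.719) (8.1628, 77) (0, 77)]
5. shoelace: 2452.9006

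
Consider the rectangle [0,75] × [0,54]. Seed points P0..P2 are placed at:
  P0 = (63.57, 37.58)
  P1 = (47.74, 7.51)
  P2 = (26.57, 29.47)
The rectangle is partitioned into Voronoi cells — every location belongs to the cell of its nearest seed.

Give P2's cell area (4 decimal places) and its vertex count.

1. box [0,75]×[0,54]: [(0, 0) (75, 0) (75, 54) (0, 54)]
2. ⊥bis P2·P0 via (45.07,33.525): [(0, 0) (52.4183, 0) (40.5821, 54) (0, 54)]  |A|=2511.0113
3. ⊥bis P2·P1 via (37.155,18.49): [(0, 0) (17.975, 0) (46.4099, 27.412) (40.5821, 54) (0, 54)]  |A|=2038.9319
4. canonical 5-gon: [(0, 0) (17.975, 0) (46.4099, 27.412) (40.5821, 54) (0, 54)]
5. shoelace: 2038.9319

Area of P2's cell: 2038.9319 (5 vertices)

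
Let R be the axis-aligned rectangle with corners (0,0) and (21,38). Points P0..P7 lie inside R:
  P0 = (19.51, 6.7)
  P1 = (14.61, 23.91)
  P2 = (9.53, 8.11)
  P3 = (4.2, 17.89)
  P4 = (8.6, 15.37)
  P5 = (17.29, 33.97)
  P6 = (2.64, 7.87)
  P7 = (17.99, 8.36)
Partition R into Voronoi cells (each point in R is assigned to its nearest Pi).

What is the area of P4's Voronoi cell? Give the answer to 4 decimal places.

1. box [0,21]×[0,38]: [(0, 0) (21, 0) (21, 38) (0, 38)]
2. ⊥bis P4·P0 via (14.055,11.035): [(0, 0) (5.2857, 0) (21, 19.7743) (21, 38) (0, 38)]  |A|=642.6298
3. ⊥bis P4·P1 via (11.605,19.64): [(0, 27.807) (0, 0) (5.2857, 0) (17.5618, 15.4479)]  |A|=284.9972
4. ⊥bis P4·P2 via (9.065,11.74): [(0, 27.807) (0, 10.5788) (15.2443, 12.5316) (17.5618, 15.4479)]  |A|=171.2454
5. ⊥bis P4·P3 via (6.4,16.63): [(9.1239, 21.3861) (3.1666, 10.9844) (15.2443, 12.5316) (17.5618, 15.4479)]  |A|=77.3902
6. ⊥bis P4·P5 via (12.945,24.67): [(9.1239, 21.3861) (3.1666, 10.9844) (15.2443, 12.5316) (17.5618, 15.4479)]  |A|=77.3902
7. ⊥bis P4·P6 via (5.62,11.62): [(9.1239, 21.3861) (4.1841, 12.761) (5.9682, 11.3433) (15.2443, 12.5316) (17.5618, 15.4479)]  |A|=75.0841
8. ⊥bis P4·P7 via (13.295,11.865): [(16.5181, 16.1824) (9.1239, 21.3861) (4.1841, 12.761) (5.9682, 11.3433) (13.6391, 12.3259)]  |A|=69.9119
9. canonical 5-gon: [(16.5181, 16.1824) (9.1239, 21.3861) (4.1841, 12.761) (5.9682, 11.3433) (13.6391, 12.3259)]
10. shoelace: 69.9119

Area of P4's cell: 69.9119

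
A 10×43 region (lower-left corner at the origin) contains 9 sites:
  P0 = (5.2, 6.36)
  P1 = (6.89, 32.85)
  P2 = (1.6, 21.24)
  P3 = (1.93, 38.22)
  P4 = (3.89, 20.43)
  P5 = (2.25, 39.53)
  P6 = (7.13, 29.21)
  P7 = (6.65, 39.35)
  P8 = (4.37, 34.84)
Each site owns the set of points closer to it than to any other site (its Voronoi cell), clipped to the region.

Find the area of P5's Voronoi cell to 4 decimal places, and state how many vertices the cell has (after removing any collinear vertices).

1. box [0,10]×[0,43]: [(0, 0) (10, 0) (10, 43) (0, 43)]
2. ⊥bis P5·P0 via (3.725,22.945): [(0, 22.6137) (10, 23.5031) (10, 43) (0, 43)]  |A|=199.4161
3. ⊥bis P5·P1 via (4.57,36.19): [(0, 33.0156) (10, 39.9617) (10, 43) (0, 43)]  |A|=65.1132
4. ⊥bis P5·P2 via (1.925,30.385): [(0, 33.0156) (10, 39.9617) (10, 43) (0, 43)]  |A|=65.1132
5. ⊥bis P5·P3 via (2.09,38.875): [(0, 39.3855) (6.7845, 37.7282) (10, 39.9617) (10, 43) (0, 43)]  |A|=43.5047
6. ⊥bis P5·P4 via (3.07,29.98): [(0, 39.3855) (6.7845, 37.7282) (10, 39.9617) (10, 43) (0, 43)]  |A|=43.5047
7. ⊥bis P5·P6 via (4.69,34.37): [(0, 39.3855) (6.7845, 37.7282) (10, 39.9617) (10, 43) (0, 43)]  |A|=43.5047
8. ⊥bis P5·P7 via (4.45,39.44): [(0, 39.3855) (4.4038, 38.3098) (4.5956, 43) (0, 43)]  |A|=18.7358
9. ⊥bis P5·P8 via (3.31,37.185): [(0, 39.3855) (4.4038, 38.3098) (4.5956, 43) (0, 43)]  |A|=18.7358
10. canonical 4-gon: [(0, 39.3855) (4.4038, 38.3098) (4.5956, 43) (0, 43)]
11. shoelace: 18.7358

Area of P5's cell: 18.7358 (4 vertices)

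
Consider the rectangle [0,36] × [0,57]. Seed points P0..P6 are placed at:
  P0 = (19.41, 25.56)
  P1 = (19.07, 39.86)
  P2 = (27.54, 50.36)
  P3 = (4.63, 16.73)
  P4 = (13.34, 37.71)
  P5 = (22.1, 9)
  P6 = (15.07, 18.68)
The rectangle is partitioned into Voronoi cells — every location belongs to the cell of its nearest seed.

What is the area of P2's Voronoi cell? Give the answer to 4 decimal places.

Area of P2's cell: 303.4220

1. box [0,36]×[0,57]: [(0, 0) (36, 0) (36, 57) (0, 57)]
2. ⊥bis P2·P0 via (23.475,37.96): [(0, 45.6556) (36, 33.854) (36, 57) (0, 57)]  |A|=620.8262
3. ⊥bis P2·P1 via (23.305,45.11): [(36, 34.8694) (36, 57) (8.5653, 57)]  |A|=303.5733
4. ⊥bis P2·P3 via (16.085,33.545): [(36, 34.8694) (36, 57) (8.5653, 57)]  |A|=303.5733
5. ⊥bis P2·P4 via (20.44,44.035): [(9.7198, 56.0687) (36, 34.8694) (36, 57) (8.8902, 57)]  |A|=303.422
6. ⊥bis P2·P5 via (24.82,29.68): [(9.7198, 56.0687) (36, 34.8694) (36, 57) (8.8902, 57)]  |A|=303.422
7. ⊥bis P2·P6 via (21.305,34.52): [(9.7198, 56.0687) (36, 34.8694) (36, 57) (8.8902, 57)]  |A|=303.422
8. canonical 4-gon: [(9.7198, 56.0687) (36, 34.8694) (36, 57) (8.8902, 57)]
9. shoelace: 303.422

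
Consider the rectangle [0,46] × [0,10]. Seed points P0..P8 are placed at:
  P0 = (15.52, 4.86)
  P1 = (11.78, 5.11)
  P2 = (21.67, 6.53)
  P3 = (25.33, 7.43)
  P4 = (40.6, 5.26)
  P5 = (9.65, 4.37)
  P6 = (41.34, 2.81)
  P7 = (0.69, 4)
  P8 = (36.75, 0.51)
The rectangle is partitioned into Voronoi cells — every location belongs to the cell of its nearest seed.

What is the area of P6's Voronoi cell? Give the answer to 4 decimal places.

Area of P6's cell: 31.3344

1. box [0,46]×[0,10]: [(0, 0) (46, 0) (46, 10) (0, 10)]
2. ⊥bis P6·P0 via (28.43,3.835): [(28.1255, 0) (46, 0) (46, 10) (28.9195, 10)]  |A|=174.775
3. ⊥bis P6·P1 via (26.56,3.96): [(28.1255, 0) (46, 0) (46, 10) (28.9195, 10)]  |A|=174.775
4. ⊥bis P6·P2 via (31.505,4.67): [(30.6218, 0) (46, 0) (46, 10) (32.513, 10)]  |A|=144.3259
5. ⊥bis P6·P3 via (33.335,5.12): [(31.8575, 0) (46, 0) (46, 10) (34.7432, 10)]  |A|=126.9963
6. ⊥bis P6·P4 via (40.97,4.035): [(32.263, 1.4051) (31.8575, 0) (46, 0) (46, 5.5543)]  |A|=48.0855
7. ⊥bis P6·P5 via (25.495,3.59): [(32.263, 1.4051) (31.8575, 0) (46, 0) (46, 5.5543)]  |A|=48.0855
8. ⊥bis P6·P7 via (21.015,3.405): [(32.263, 1.4051) (31.8575, 0) (46, 0) (46, 5.5543)]  |A|=48.0855
9. ⊥bis P6·P8 via (39.045,1.66): [(38.2644, 3.2178) (39.8768, 0) (46, 0) (46, 5.5543)]  |A|=31.3344
10. canonical 4-gon: [(38.2644, 3.2178) (39.8768, 0) (46, 0) (46, 5.5543)]
11. shoelace: 31.3344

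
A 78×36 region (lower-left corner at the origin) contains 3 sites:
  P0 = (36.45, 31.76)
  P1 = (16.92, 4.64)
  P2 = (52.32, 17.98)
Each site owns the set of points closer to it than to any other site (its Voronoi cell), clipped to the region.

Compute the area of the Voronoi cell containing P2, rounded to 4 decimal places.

Area of P2's cell: 1320.9071

1. box [0,78]×[0,36]: [(0, 0) (78, 0) (78, 36) (0, 36)]
2. ⊥bis P2·P0 via (44.385,24.87): [(22.7903, 0) (78, 0) (78, 36) (54.0492, 36)]  |A|=1424.8892
3. ⊥bis P2·P1 via (34.62,11.31): [(34.0119, 12.9236) (38.882, 0) (78, 0) (78, 36) (54.0492, 36)]  |A|=1320.9071
4. canonical 5-gon: [(34.0119, 12.9236) (38.882, 0) (78, 0) (78, 36) (54.0492, 36)]
5. shoelace: 1320.9071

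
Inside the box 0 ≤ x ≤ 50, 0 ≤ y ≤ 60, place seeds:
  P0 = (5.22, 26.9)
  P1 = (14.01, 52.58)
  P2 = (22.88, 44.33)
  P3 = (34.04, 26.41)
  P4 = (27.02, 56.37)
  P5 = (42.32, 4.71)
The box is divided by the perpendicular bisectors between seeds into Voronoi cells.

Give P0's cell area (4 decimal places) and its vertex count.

1. box [0,50]×[0,60]: [(0, 0) (50, 0) (50, 60) (0, 60)]
2. ⊥bis P0·P1 via (9.615,39.74): [(0, 43.0311) (0, 0) (50, 0) (50, 25.9166)]  |A|=1723.6936
3. ⊥bis P0·P2 via (14.05,35.615): [(10.1643, 39.552) (0, 43.0311) (0, 0) (49.2012, 0)]  |A|=1191.6921
4. ⊥bis P0·P3 via (19.63,26.655): [(19.6853, 29.9054) (10.1643, 39.552) (0, 43.0311) (0, 0) (19.1768, 0)]  |A|=742.7474
5. ⊥bis P0·P4 via (16.12,41.635): [(19.6853, 29.9054) (10.1643, 39.552) (0, 43.0311) (0, 0) (19.1768, 0)]  |A|=742.7474
6. ⊥bis P0·P5 via (23.77,15.805): [(19.319, 8.3633) (19.6853, 29.9054) (10.1643, 39.552) (0, 43.0311) (0, 0) (14.3168, 0)]  |A|=722.4247
7. canonical 6-gon: [(19.319, 8.3633) (19.6853, 29.9054) (10.1643, 39.552) (0, 43.0311) (0, 0) (14.3168, 0)]
8. shoelace: 722.4247

Area of P0's cell: 722.4247 (6 vertices)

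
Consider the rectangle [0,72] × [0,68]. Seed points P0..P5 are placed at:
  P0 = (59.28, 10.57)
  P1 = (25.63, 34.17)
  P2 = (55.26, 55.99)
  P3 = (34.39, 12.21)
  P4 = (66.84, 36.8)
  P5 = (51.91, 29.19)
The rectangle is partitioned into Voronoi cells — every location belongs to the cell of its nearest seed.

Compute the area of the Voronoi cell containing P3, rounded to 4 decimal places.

1. box [0,72]×[0,68]: [(0, 0) (72, 0) (72, 68) (0, 68)]
2. ⊥bis P3·P0 via (46.835,11.39): [(0, 0) (46.0845, 0) (50.565, 68) (0, 68)]  |A|=3286.0844
3. ⊥bis P3·P1 via (30.01,23.19): [(0, 11.2188) (0, 0) (46.0845, 0) (48.0877, 30.4013)]  |A|=970.2575
4. ⊥bis P3·P2 via (44.825,34.1): [(0, 11.2188) (0, 0) (46.0845, 0) (48.0877, 30.4013)]  |A|=970.2575
5. ⊥bis P3·P4 via (50.615,24.505): [(46.5974, 29.8068) (0, 11.2188) (0, 0) (46.0845, 0) (47.9324, 28.0451)]  |A|=968.5479
6. ⊥bis P3·P5 via (43.15,20.7): [(37.7459, 26.2759) (0, 11.2188) (0, 0) (46.0845, 0) (47.1748, 16.5472)]  |A|=900.5028
7. canonical 5-gon: [(37.7459, 26.2759) (0, 11.2188) (0, 0) (46.0845, 0) (47.1748, 16.5472)]
8. shoelace: 900.5028

Area of P3's cell: 900.5028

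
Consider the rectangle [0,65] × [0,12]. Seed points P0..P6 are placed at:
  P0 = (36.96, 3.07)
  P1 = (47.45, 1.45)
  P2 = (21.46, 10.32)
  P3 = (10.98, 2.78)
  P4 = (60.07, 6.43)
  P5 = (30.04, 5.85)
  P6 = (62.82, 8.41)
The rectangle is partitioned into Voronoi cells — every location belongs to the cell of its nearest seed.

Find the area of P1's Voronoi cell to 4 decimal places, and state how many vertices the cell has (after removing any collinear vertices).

1. box [0,65]×[0,12]: [(0, 0) (65, 0) (65, 12) (0, 12)]
2. ⊥bis P1·P0 via (42.205,2.26): [(41.856, 0) (65, 0) (65, 12) (43.7092, 12)]  |A|=266.6091
3. ⊥bis P1·P2 via (34.455,5.885): [(41.856, 0) (65, 0) (65, 12) (43.7092, 12)]  |A|=266.6091
4. ⊥bis P1·P3 via (29.215,2.115): [(41.856, 0) (65, 0) (65, 12) (43.7092, 12)]  |A|=266.6091
5. ⊥bis P1·P4 via (53.76,3.94): [(41.856, 0) (55.3148, 0) (50.5794, 12) (43.7092, 12)]  |A|=121.9743
6. ⊥bis P1·P5 via (38.745,3.65): [(41.856, 0) (55.3148, 0) (50.5794, 12) (43.7092, 12)]  |A|=121.9743
7. ⊥bis P1·P6 via (55.135,4.93): [(41.856, 0) (55.3148, 0) (50.5794, 12) (43.7092, 12)]  |A|=121.9743
8. canonical 4-gon: [(41.856, 0) (55.3148, 0) (50.5794, 12) (43.7092, 12)]
9. shoelace: 121.9743

Area of P1's cell: 121.9743 (4 vertices)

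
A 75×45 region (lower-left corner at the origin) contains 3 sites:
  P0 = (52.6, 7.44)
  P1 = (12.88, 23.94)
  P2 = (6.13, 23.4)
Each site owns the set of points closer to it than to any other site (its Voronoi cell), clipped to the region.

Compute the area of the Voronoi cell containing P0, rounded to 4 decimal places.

Area of P0's cell: 1774.3983

1. box [0,75]×[0,45]: [(0, 0) (75, 0) (75, 45) (0, 45)]
2. ⊥bis P0·P1 via (32.74,15.69): [(26.2223, 0) (75, 0) (75, 45) (44.9156, 45)]  |A|=1774.3983
3. ⊥bis P0·P2 via (29.365,15.42): [(26.2223, 0) (75, 0) (75, 45) (44.9156, 45)]  |A|=1774.3983
4. canonical 4-gon: [(26.2223, 0) (75, 0) (75, 45) (44.9156, 45)]
5. shoelace: 1774.3983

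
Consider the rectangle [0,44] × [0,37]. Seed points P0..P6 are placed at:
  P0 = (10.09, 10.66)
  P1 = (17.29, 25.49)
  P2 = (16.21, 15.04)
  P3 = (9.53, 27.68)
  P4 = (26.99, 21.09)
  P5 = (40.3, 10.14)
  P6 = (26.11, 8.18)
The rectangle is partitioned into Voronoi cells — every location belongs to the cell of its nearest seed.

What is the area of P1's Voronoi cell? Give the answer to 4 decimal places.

Area of P1's cell: 176.4608

1. box [0,44]×[0,37]: [(0, 0) (44, 0) (44, 37) (0, 37)]
2. ⊥bis P1·P0 via (13.69,18.075): [(0, 24.7215) (44, 3.3594) (44, 37) (0, 37)]  |A|=1010.2191
3. ⊥bis P1·P2 via (16.75,20.265): [(0, 24.7215) (7.1318, 21.259) (44, 17.4487) (44, 37) (0, 37)]  |A|=750.4951
4. ⊥bis P1·P3 via (13.41,26.585): [(11.7716, 20.7795) (44, 17.4487) (44, 37) (16.3493, 37)]  |A|=539.3071
5. ⊥bis P1·P4 via (22.14,23.29): [(11.7716, 20.7795) (20.5879, 19.8684) (28.359, 37) (16.3493, 37)]  |A|=176.4608
6. ⊥bis P1·P5 via (28.795,17.815): [(11.7716, 20.7795) (20.5879, 19.8684) (28.359, 37) (16.3493, 37)]  |A|=176.4608
7. ⊥bis P1·P6 via (21.7,16.835): [(11.7716, 20.7795) (20.5879, 19.8684) (28.359, 37) (16.3493, 37)]  |A|=176.4608
8. canonical 4-gon: [(11.7716, 20.7795) (20.5879, 19.8684) (28.359, 37) (16.3493, 37)]
9. shoelace: 176.4608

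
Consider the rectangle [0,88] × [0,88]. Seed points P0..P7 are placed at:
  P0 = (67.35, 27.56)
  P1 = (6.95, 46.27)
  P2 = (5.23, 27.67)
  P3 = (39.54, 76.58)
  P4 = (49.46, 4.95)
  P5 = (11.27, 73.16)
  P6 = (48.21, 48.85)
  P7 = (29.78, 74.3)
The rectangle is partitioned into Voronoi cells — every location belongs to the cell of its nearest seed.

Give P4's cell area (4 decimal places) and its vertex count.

1. box [0,88]×[0,88]: [(0, 0) (88, 0) (88, 88) (0, 88)]
2. ⊥bis P4·P0 via (58.405,16.255): [(0, 62.4675) (0, 0) (78.9486, 0)]  |A|=2465.8632
3. ⊥bis P4·P1 via (28.205,25.61): [(36.1941, 33.8292) (3.3119, 0) (78.9486, 0)]  |A|=1279.3649
4. ⊥bis P4·P2 via (27.345,16.31): [(36.3009, 33.7447) (18.9669, 0) (78.9486, 0)]  |A|=1012.0341
5. ⊥bis P4·P3 via (44.5,40.765): [(36.3009, 33.7447) (18.9669, 0) (78.9486, 0)]  |A|=1012.0341
6. ⊥bis P4·P5 via (30.365,39.055): [(36.3009, 33.7447) (18.9669, 0) (78.9486, 0)]  |A|=1012.0341
7. ⊥bis P4·P6 via (48.835,26.9): [(45.0864, 26.7933) (32.5466, 26.4362) (18.9669, 0) (78.9486, 0)]  |A|=966.8806
8. ⊥bis P4·P7 via (39.62,39.625): [(45.0864, 26.7933) (32.5466, 26.4362) (18.9669, 0) (78.9486, 0)]  |A|=966.8806
9. canonical 4-gon: [(45.0864, 26.7933) (32.5466, 26.4362) (18.9669, 0) (78.9486, 0)]
10. shoelace: 966.8806

Area of P4's cell: 966.8806 (4 vertices)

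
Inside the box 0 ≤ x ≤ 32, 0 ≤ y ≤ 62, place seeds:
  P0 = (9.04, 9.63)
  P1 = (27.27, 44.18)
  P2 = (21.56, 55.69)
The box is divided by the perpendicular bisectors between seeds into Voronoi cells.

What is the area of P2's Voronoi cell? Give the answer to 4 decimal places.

1. box [0,32]×[0,62]: [(0, 0) (32, 0) (32, 62) (0, 62)]
2. ⊥bis P2·P0 via (15.3,32.66): [(0, 36.8188) (32, 28.1206) (32, 62) (0, 62)]  |A|=944.9688
3. ⊥bis P2·P1 via (24.415,49.935): [(0, 37.823) (32, 53.6978) (32, 62) (0, 62)]  |A|=519.6672
4. canonical 4-gon: [(0, 37.823) (32, 53.6978) (32, 62) (0, 62)]
5. shoelace: 519.6672

Area of P2's cell: 519.6672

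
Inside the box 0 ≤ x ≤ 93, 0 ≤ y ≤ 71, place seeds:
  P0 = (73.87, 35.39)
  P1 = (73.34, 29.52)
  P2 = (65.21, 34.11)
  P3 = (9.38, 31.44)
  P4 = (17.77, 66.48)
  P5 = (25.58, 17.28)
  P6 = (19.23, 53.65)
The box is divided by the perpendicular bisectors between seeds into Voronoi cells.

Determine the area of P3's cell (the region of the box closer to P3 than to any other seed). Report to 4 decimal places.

Area of P3's cell: 624.4472

1. box [0,93]×[0,71]: [(0, 0) (93, 0) (93, 71) (0, 71)]
2. ⊥bis P3·P0 via (41.625,33.415): [(0, 0) (43.6717, 0) (39.3229, 71) (0, 71)]  |A|=2946.3079
3. ⊥bis P3·P1 via (41.36,30.48): [(0, 0) (40.445, 0) (41.5063, 35.3532) (39.3229, 71) (0, 71)]  |A|=2889.272
4. ⊥bis P3·P2 via (37.295,32.775): [(0, 0) (38.8624, 0) (35.4669, 71) (0, 71)]  |A|=2638.6923
5. ⊥bis P3·P4 via (13.575,48.96): [(0, 52.2104) (0, 0) (38.8624, 0) (36.7868, 43.4022)]  |A|=1803.6826
6. ⊥bis P3·P5 via (17.48,24.36): [(34.5851, 43.9293) (0, 52.2104) (0, 4.3617)]  |A|=827.4251
7. ⊥bis P3·P6 via (14.305,42.545): [(28.0477, 36.4502) (0, 48.8892) (0, 4.3617)]  |A|=624.4472
8. canonical 3-gon: [(28.0477, 36.4502) (0, 48.8892) (0, 4.3617)]
9. shoelace: 624.4472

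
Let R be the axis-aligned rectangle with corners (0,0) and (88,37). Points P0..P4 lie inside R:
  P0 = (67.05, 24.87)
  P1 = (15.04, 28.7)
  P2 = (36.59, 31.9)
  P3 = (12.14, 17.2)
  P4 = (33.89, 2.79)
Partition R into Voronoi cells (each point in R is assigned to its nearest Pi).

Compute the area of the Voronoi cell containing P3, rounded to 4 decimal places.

Area of P3's cell: 537.9517

1. box [0,88]×[0,37]: [(0, 0) (88, 0) (88, 37) (0, 37)]
2. ⊥bis P3·P0 via (39.595,21.035): [(0, 0) (42.5332, 0) (37.365, 37) (0, 37)]  |A|=1478.1166
3. ⊥bis P3·P1 via (13.59,22.95): [(0, 26.377) (0, 0) (42.5332, 0) (40.2672, 16.2227)]  |A|=876.0669
4. ⊥bis P3·P2 via (24.365,24.55): [(27.4245, 19.4613) (0, 26.377) (0, 0) (39.1251, 0)]  |A|=742.4011
5. ⊥bis P3·P4 via (23.015,9.995): [(28.3104, 17.9877) (27.4245, 19.4613) (0, 26.377) (0, 0) (16.393, 0)]  |A|=537.9517
6. canonical 5-gon: [(28.3104, 17.9877) (27.4245, 19.4613) (0, 26.377) (0, 0) (16.393, 0)]
7. shoelace: 537.9517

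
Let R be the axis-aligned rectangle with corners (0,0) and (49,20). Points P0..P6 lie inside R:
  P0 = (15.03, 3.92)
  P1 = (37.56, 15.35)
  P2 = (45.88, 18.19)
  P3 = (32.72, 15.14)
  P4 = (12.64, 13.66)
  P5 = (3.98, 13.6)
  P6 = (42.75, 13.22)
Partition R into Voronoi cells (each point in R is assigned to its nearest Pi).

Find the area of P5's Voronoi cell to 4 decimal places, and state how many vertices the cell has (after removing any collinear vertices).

1. box [0,49]×[0,20]: [(0, 0) (49, 0) (49, 20) (0, 20)]
2. ⊥bis P5·P0 via (9.505,8.76): [(0, 0) (1.8311, 0) (19.3514, 20) (0, 20)]  |A|=211.8252
3. ⊥bis P5·P1 via (20.77,14.475): [(0, 0) (1.8311, 0) (19.3514, 20) (0, 20)]  |A|=211.8252
4. ⊥bis P5·P2 via (24.93,15.895): [(0, 0) (1.8311, 0) (19.3514, 20) (0, 20)]  |A|=211.8252
5. ⊥bis P5·P3 via (18.35,14.37): [(0, 0) (1.8311, 0) (18.1234, 18.5982) (18.0483, 20) (0, 20)]  |A|=210.9119
6. ⊥bis P5·P4 via (8.31,13.63): [(0, 0) (1.8311, 0) (8.3529, 7.4448) (8.2659, 20) (0, 20)]  |A|=142.2344
7. ⊥bis P5·P6 via (23.365,13.41): [(0, 0) (1.8311, 0) (8.3529, 7.4448) (8.2659, 20) (0, 20)]  |A|=142.2344
8. canonical 5-gon: [(0, 0) (1.8311, 0) (8.3529, 7.4448) (8.2659, 20) (0, 20)]
9. shoelace: 142.2344

Area of P5's cell: 142.2344 (5 vertices)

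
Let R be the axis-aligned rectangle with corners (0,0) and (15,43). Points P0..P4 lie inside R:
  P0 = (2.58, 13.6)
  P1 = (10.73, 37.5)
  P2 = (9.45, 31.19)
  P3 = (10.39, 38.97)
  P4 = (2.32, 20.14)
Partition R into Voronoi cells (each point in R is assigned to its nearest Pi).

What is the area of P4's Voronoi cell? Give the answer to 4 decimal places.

1. box [0,15]×[0,43]: [(0, 0) (15, 0) (15, 43) (0, 43)]
2. ⊥bis P4·P0 via (2.45,16.87): [(0, 16.7726) (15, 17.3689) (15, 43) (0, 43)]  |A|=388.9385
3. ⊥bis P4·P1 via (6.525,28.82): [(0, 31.981) (0, 16.7726) (15, 17.3689) (15, 24.7143)]  |A|=169.1535
4. ⊥bis P4·P2 via (5.885,25.665): [(0, 29.4623) (0, 16.7726) (15, 17.3689) (15, 19.7836)]  |A|=113.2824
5. ⊥bis P4·P3 via (6.355,29.555): [(0, 29.4623) (0, 16.7726) (15, 17.3689) (15, 19.7836)]  |A|=113.2824
6. canonical 4-gon: [(0, 29.4623) (0, 16.7726) (15, 17.3689) (15, 19.7836)]
7. shoelace: 113.2824

Area of P4's cell: 113.2824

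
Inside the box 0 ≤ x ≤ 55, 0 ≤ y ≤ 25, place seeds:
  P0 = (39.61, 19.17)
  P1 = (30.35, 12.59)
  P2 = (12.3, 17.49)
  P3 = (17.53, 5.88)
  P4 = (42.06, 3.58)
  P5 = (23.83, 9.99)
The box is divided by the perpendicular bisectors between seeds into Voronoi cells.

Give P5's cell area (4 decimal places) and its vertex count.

1. box [0,55]×[0,25]: [(0, 0) (55, 0) (55, 25) (0, 25)]
2. ⊥bis P5·P0 via (31.72,14.58): [(0, 0) (40.2019, 0) (25.6582, 25) (0, 25)]  |A|=823.251
3. ⊥bis P5·P1 via (27.09,11.29): [(0, 0) (31.5921, 0) (21.6228, 25) (0, 25)]  |A|=665.1871
4. ⊥bis P5·P2 via (18.065,13.74): [(9.1274, 0) (31.5921, 0) (23.0543, 21.4102)]  |A|=240.4874
5. ⊥bis P5·P3 via (20.68,7.935): [(17.4798, 12.8404) (25.8566, 0) (31.5921, 0) (23.0543, 21.4102)]  |A|=133.0827
6. ⊥bis P5·P4 via (32.945,6.785): [(17.4798, 12.8404) (25.8566, 0) (30.5593, 0) (31.0433, 1.3765) (23.0543, 21.4102)]  |A|=132.3719
7. canonical 5-gon: [(17.4798, 12.8404) (25.8566, 0) (30.5593, 0) (31.0433, 1.3765) (23.0543, 21.4102)]
8. shoelace: 132.3719

Area of P5's cell: 132.3719 (5 vertices)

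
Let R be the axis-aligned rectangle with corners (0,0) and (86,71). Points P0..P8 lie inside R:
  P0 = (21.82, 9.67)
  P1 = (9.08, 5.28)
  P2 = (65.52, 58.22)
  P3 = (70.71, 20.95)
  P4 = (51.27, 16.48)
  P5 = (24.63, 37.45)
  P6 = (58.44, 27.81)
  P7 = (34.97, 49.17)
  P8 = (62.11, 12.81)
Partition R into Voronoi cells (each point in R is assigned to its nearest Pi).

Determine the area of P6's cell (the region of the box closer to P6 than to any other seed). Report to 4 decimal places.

1. box [0,86]×[0,71]: [(0, 0) (86, 0) (86, 71) (0, 71)]
2. ⊥bis P6·P0 via (40.13,18.74): [(49.413, 0) (86, 0) (86, 71) (14.2426, 71)]  |A|=3846.2259
3. ⊥bis P6·P1 via (33.76,16.545): [(49.413, 0) (86, 0) (86, 71) (14.2426, 71)]  |A|=3846.2259
4. ⊥bis P6·P2 via (61.98,43.015): [(23.6892, 51.9298) (49.413, 0) (86, 0) (86, 37.4227)]  |A|=2115.8975
5. ⊥bis P6·P3 via (64.575,24.38): [(73.4948, 40.3342) (23.6892, 51.9298) (49.413, 0) (50.9445, 0)]  |A|=1174.9397
6. ⊥bis P6·P4 via (54.855,22.145): [(61.1117, 18.1855) (73.4948, 40.3342) (23.6892, 51.9298) (30.9494, 37.2732)]  |A|=775.1045
7. ⊥bis P6·P5 via (41.535,32.63): [(41.0385, 30.8886) (61.1117, 18.1855) (73.4948, 40.3342) (45.5844, 46.8322)]  |A|=538.2151
8. ⊥bis P6·P7 via (46.705,38.49): [(41.6094, 32.8911) (41.0385, 30.8886) (61.1117, 18.1855) (73.4948, 40.3342) (52.7739, 45.1584)]  |A|=484.7737
9. ⊥bis P6·P8 via (60.275,20.31): [(41.6094, 32.8911) (41.0385, 30.8886) (58.4574, 19.8653) (62.6203, 20.8838) (73.4948, 40.3342) (52.7739, 45.1584)]  |A|=479.9255
10. canonical 6-gon: [(41.6094, 32.8911) (41.0385, 30.8886) (58.4574, 19.8653) (62.6203, 20.8838) (73.4948, 40.3342) (52.7739, 45.1584)]
11. shoelace: 479.9255

Area of P6's cell: 479.9255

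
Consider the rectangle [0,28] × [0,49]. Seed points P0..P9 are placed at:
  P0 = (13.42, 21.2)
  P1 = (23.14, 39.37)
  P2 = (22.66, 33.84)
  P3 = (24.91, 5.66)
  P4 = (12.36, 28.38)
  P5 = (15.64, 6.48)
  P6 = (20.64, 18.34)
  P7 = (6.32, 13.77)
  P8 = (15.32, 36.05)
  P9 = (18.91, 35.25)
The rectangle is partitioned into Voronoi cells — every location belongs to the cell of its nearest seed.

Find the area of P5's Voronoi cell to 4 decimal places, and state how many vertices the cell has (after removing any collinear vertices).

Area of P5's cell: 156.4987 (5 vertices)

1. box [0,28]×[0,49]: [(0, 0) (28, 0) (28, 49) (0, 49)]
2. ⊥bis P5·P0 via (14.53,13.84): [(0, 11.6487) (0, 0) (28, 0) (28, 15.8715)]  |A|=385.2819
3. ⊥bis P5·P1 via (19.39,22.925): [(0, 11.6487) (0, 0) (28, 0) (28, 15.8715)]  |A|=385.2819
4. ⊥bis P5·P2 via (19.15,20.16): [(0, 11.6487) (0, 0) (28, 0) (28, 15.8715)]  |A|=385.2819
5. ⊥bis P5·P3 via (20.275,6.07): [(21.0493, 14.8232) (0, 11.6487) (0, 0) (19.7381, 0)]  |A|=268.8886
6. ⊥bis P5·P4 via (14,17.43): [(21.0493, 14.8232) (0, 11.6487) (0, 0) (19.7381, 0)]  |A|=268.8886
7. ⊥bis P5·P6 via (18.14,12.41): [(20.7389, 11.3143) (14.6906, 13.8642) (0, 11.6487) (0, 0) (19.7381, 0)]  |A|=257.8816
8. ⊥bis P5·P7 via (10.98,10.125): [(20.7389, 11.3143) (14.6906, 13.8642) (13.7997, 13.7299) (3.0603, 0) (19.7381, 0)]  |A|=156.4987
9. ⊥bis P5·P8 via (15.48,21.265): [(20.7389, 11.3143) (14.6906, 13.8642) (13.7997, 13.7299) (3.0603, 0) (19.7381, 0)]  |A|=156.4987
10. ⊥bis P5·P9 via (17.275,20.865): [(20.7389, 11.3143) (14.6906, 13.8642) (13.7997, 13.7299) (3.0603, 0) (19.7381, 0)]  |A|=156.4987
11. canonical 5-gon: [(20.7389, 11.3143) (14.6906, 13.8642) (13.7997, 13.7299) (3.0603, 0) (19.7381, 0)]
12. shoelace: 156.4987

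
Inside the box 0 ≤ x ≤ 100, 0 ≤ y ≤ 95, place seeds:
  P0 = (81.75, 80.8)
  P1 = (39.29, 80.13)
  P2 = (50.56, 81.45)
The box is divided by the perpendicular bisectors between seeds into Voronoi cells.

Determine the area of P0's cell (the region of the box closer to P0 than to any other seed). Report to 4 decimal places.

Area of P0's cell: 3281.8458

1. box [0,100]×[0,95]: [(0, 0) (100, 0) (100, 95) (0, 95)]
2. ⊥bis P0·P1 via (60.52,80.465): [(61.7897, 0) (100, 0) (100, 95) (60.2906, 95)]  |A|=3701.1836
3. ⊥bis P0·P2 via (66.155,81.125): [(64.4644, 0) (100, 0) (100, 95) (66.4442, 95)]  |A|=3281.8458
4. canonical 4-gon: [(64.4644, 0) (100, 0) (100, 95) (66.4442, 95)]
5. shoelace: 3281.8458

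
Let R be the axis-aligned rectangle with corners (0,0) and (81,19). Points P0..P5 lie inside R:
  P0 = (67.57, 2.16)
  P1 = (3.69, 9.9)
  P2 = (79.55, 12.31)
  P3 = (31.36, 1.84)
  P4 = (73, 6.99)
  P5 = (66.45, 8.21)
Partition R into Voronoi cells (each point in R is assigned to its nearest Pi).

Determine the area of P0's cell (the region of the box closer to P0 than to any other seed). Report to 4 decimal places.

1. box [0,81]×[0,19]: [(0, 0) (81, 0) (81, 19) (0, 19)]
2. ⊥bis P0·P1 via (35.63,6.03): [(34.8994, 0) (81, 0) (81, 19) (37.2015, 19)]  |A|=854.0416
3. ⊥bis P0·P2 via (73.56,7.235): [(34.8994, 0) (79.6898, 0) (63.5922, 19) (37.2015, 19)]  |A|=676.2204
4. ⊥bis P0·P3 via (49.465,2): [(49.4827, 0) (79.6898, 0) (63.5922, 19) (49.3148, 19)]  |A|=422.6031
5. ⊥bis P0·P4 via (70.285,4.575): [(49.4827, 0) (74.3545, 0) (57.4539, 19) (49.3148, 19)]  |A|=313.6041
6. ⊥bis P0·P5 via (67.01,5.185): [(49.4656, 1.9371) (49.4827, 0) (74.3545, 0) (69.3561, 5.6193)]  |A|=89.1778
7. canonical 4-gon: [(49.4656, 1.9371) (49.4827, 0) (74.3545, 0) (69.3561, 5.6193)]
8. shoelace: 89.1778

Area of P0's cell: 89.1778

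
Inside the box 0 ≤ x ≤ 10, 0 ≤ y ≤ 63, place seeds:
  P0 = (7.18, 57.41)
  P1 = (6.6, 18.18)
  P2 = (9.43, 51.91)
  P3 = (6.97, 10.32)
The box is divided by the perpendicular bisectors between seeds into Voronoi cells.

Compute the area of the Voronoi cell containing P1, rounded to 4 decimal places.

1. box [0,10]×[0,63]: [(0, 0) (10, 0) (10, 63) (0, 63)]
2. ⊥bis P1·P0 via (6.89,37.795): [(0, 37.8969) (0, 0) (10, 0) (10, 37.749)]  |A|=378.2294
3. ⊥bis P1·P2 via (8.015,35.045): [(0, 35.7175) (0, 0) (10, 0) (10, 34.8785)]  |A|=352.9796
4. ⊥bis P1·P3 via (6.785,14.25): [(0, 35.7175) (0, 13.9306) (10, 14.4013) (10, 34.8785)]  |A|=211.3199
5. canonical 4-gon: [(0, 35.7175) (0, 13.9306) (10, 14.4013) (10, 34.8785)]
6. shoelace: 211.3199

Area of P1's cell: 211.3199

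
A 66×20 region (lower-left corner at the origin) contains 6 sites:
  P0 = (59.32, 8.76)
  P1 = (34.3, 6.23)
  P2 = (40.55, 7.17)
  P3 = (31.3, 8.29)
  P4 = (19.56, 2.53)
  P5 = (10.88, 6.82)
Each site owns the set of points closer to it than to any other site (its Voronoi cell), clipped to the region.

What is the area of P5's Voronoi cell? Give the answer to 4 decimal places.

1. box [0,66]×[0,20]: [(0, 0) (66, 0) (66, 20) (0, 20)]
2. ⊥bis P5·P0 via (35.1,7.79): [(0, 0) (35.412, 0) (34.611, 20) (0, 20)]  |A|=700.2298
3. ⊥bis P5·P1 via (22.59,6.525): [(0, 0) (22.4256, 0) (22.9295, 20) (0, 20)]  |A|=453.5509
4. ⊥bis P5·P2 via (25.715,6.995): [(0, 0) (22.4256, 0) (22.9295, 20) (0, 20)]  |A|=453.5509
5. ⊥bis P5·P3 via (21.09,7.555): [(0, 0) (21.6339, 0) (20.1941, 20) (0, 20)]  |A|=418.2798
6. ⊥bis P5·P4 via (15.22,4.675): [(0, 0) (12.9094, 0) (20.5247, 15.408) (20.1941, 20) (0, 20)]  |A|=351.0667
7. canonical 5-gon: [(0, 0) (12.9094, 0) (20.5247, 15.408) (20.1941, 20) (0, 20)]
8. shoelace: 351.0667

Area of P5's cell: 351.0667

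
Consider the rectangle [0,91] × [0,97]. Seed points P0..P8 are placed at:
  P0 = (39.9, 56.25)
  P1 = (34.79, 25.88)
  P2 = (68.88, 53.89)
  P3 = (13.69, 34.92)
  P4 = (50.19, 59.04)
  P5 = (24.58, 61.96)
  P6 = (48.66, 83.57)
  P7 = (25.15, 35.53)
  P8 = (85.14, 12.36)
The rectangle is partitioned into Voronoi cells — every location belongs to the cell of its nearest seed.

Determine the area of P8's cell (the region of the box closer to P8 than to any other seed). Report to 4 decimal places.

1. box [0,91]×[0,97]: [(0, 0) (91, 0) (91, 97) (0, 97)]
2. ⊥bis P8·P0 via (62.52,34.305): [(29.2387, 0) (91, 0) (91, 63.661)]  |A|=1965.8936
3. ⊥bis P8·P1 via (59.965,19.12): [(64.6251, 36.4749) (54.8309, 0) (91, 0) (91, 63.661)]  |A|=1499.1572
4. ⊥bis P8·P2 via (77.01,33.125): [(62.1649, 27.3128) (54.8309, 0) (91, 0) (91, 38.6024)]  |A|=1050.4915
5. ⊥bis P8·P3 via (49.415,23.64): [(62.1649, 27.3128) (54.8309, 0) (91, 0) (91, 38.6024)]  |A|=1050.4915
6. ⊥bis P8·P4 via (67.665,35.7): [(62.1649, 27.3128) (54.8309, 0) (91, 0) (91, 38.6024)]  |A|=1050.4915
7. ⊥bis P8·P5 via (54.86,37.16): [(62.1649, 27.3128) (54.8309, 0) (91, 0) (91, 38.6024)]  |A|=1050.4915
8. ⊥bis P8·P6 via (66.9,47.965): [(62.1649, 27.3128) (54.8309, 0) (91, 0) (91, 38.6024)]  |A|=1050.4915
9. ⊥bis P8·P7 via (55.145,23.945): [(62.1649, 27.3128) (54.8309, 0) (91, 0) (91, 38.6024)]  |A|=1050.4915
10. canonical 4-gon: [(62.1649, 27.3128) (54.8309, 0) (91, 0) (91, 38.6024)]
11. shoelace: 1050.4915

Area of P8's cell: 1050.4915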